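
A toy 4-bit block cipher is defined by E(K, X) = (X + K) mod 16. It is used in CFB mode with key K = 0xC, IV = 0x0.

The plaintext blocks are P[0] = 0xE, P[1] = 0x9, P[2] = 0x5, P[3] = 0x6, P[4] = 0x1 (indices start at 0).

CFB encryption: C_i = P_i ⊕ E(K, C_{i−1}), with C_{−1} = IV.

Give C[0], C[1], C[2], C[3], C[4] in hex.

C[0]: E(K, 0x0) = 0xC; 0xE ⊕ 0xC = 0x2.
C[1]: E(K, 0x2) = 0xE; 0x9 ⊕ 0xE = 0x7.
C[2]: E(K, 0x7) = 0x3; 0x5 ⊕ 0x3 = 0x6.
C[3]: E(K, 0x6) = 0x2; 0x6 ⊕ 0x2 = 0x4.
C[4]: E(K, 0x4) = 0x0; 0x1 ⊕ 0x0 = 0x1.

C[0] = 0x2, C[1] = 0x7, C[2] = 0x6, C[3] = 0x4, C[4] = 0x1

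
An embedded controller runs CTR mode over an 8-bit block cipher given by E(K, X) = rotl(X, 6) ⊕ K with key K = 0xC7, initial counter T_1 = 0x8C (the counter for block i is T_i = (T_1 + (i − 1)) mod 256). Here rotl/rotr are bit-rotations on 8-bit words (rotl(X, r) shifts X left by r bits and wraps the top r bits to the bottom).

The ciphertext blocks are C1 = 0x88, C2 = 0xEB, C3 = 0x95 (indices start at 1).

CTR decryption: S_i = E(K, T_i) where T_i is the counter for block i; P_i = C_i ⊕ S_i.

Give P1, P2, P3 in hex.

P1: T = 0x8C, S = E(K, T) = 0xE4; 0x88 ⊕ 0xE4 = 0x6C.
P2: T = 0x8D, S = E(K, T) = 0xA4; 0xEB ⊕ 0xA4 = 0x4F.
P3: T = 0x8E, S = E(K, T) = 0x64; 0x95 ⊕ 0x64 = 0xF1.

P1 = 0x6C, P2 = 0x4F, P3 = 0xF1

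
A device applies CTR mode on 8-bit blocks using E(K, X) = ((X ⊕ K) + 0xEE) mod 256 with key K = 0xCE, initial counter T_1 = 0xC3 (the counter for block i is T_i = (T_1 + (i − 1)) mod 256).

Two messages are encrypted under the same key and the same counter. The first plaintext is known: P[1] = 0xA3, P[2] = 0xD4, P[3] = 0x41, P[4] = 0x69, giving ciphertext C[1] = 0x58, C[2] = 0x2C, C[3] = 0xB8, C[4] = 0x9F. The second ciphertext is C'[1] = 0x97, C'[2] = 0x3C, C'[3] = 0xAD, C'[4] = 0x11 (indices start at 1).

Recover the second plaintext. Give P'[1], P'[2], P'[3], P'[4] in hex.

P'[1] = 0x6C, P'[2] = 0xC4, P'[3] = 0x54, P'[4] = 0xE7

In CTR with a reused counter, both messages share the same keystream S_i, so C_i ⊕ C'_i = P_i ⊕ P'_i and thus P'_i = P_i ⊕ C_i ⊕ C'_i.
P'[1]: 0xA3 ⊕ 0x58 ⊕ 0x97 = 0x6C.
P'[2]: 0xD4 ⊕ 0x2C ⊕ 0x3C = 0xC4.
P'[3]: 0x41 ⊕ 0xB8 ⊕ 0xAD = 0x54.
P'[4]: 0x69 ⊕ 0x9F ⊕ 0x11 = 0xE7.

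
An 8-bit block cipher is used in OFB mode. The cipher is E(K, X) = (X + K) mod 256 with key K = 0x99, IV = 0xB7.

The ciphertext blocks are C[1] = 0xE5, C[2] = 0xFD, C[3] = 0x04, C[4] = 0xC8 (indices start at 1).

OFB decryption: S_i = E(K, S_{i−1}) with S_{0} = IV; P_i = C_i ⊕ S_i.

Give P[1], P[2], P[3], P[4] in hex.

P[1]: S = E(K, 0xB7) = 0x50; 0xE5 ⊕ 0x50 = 0xB5.
P[2]: S = E(K, 0x50) = 0xE9; 0xFD ⊕ 0xE9 = 0x14.
P[3]: S = E(K, 0xE9) = 0x82; 0x04 ⊕ 0x82 = 0x86.
P[4]: S = E(K, 0x82) = 0x1B; 0xC8 ⊕ 0x1B = 0xD3.

P[1] = 0xB5, P[2] = 0x14, P[3] = 0x86, P[4] = 0xD3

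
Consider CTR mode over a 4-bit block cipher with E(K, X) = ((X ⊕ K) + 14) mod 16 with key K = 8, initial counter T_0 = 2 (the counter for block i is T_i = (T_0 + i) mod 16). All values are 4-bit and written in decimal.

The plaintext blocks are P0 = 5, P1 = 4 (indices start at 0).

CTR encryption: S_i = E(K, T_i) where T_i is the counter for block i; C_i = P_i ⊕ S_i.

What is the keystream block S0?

8

C0: T = 2, S = E(K, T) = 8; 5 ⊕ 8 = 13.
So S0 = 8.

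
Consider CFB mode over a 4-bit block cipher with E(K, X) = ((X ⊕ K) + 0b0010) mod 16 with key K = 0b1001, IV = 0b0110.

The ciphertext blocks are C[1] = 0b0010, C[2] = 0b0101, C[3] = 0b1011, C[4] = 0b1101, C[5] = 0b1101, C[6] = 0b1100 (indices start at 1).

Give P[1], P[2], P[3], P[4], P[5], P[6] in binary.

CFB decryption: P_i = C_i ⊕ E(K, C_{i−1}), with C_{0} = IV.
P[1]: E(K, 0b0110) = 0b0001; 0b0010 ⊕ 0b0001 = 0b0011.
P[2]: E(K, 0b0010) = 0b1101; 0b0101 ⊕ 0b1101 = 0b1000.
P[3]: E(K, 0b0101) = 0b1110; 0b1011 ⊕ 0b1110 = 0b0101.
P[4]: E(K, 0b1011) = 0b0100; 0b1101 ⊕ 0b0100 = 0b1001.
P[5]: E(K, 0b1101) = 0b0110; 0b1101 ⊕ 0b0110 = 0b1011.
P[6]: E(K, 0b1101) = 0b0110; 0b1100 ⊕ 0b0110 = 0b1010.

P[1] = 0b0011, P[2] = 0b1000, P[3] = 0b0101, P[4] = 0b1001, P[5] = 0b1011, P[6] = 0b1010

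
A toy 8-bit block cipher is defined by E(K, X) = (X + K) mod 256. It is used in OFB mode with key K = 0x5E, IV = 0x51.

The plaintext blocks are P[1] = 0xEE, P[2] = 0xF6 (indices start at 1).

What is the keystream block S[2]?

0x0D

OFB encryption: S_i = E(K, S_{i−1}) with S_{0} = IV; C_i = P_i ⊕ S_i.
C[1]: S = E(K, 0x51) = 0xAF; 0xEE ⊕ 0xAF = 0x41.
C[2]: S = E(K, 0xAF) = 0x0D; 0xF6 ⊕ 0x0D = 0xFB.
So S[2] = 0x0D.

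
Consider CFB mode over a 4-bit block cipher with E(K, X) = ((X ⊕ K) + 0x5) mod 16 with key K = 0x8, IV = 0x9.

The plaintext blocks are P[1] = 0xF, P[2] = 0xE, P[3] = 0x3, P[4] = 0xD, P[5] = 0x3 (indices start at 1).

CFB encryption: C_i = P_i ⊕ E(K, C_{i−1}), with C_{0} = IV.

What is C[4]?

C[4] = 0xE

C[1]: E(K, 0x9) = 0x6; 0xF ⊕ 0x6 = 0x9.
C[2]: E(K, 0x9) = 0x6; 0xE ⊕ 0x6 = 0x8.
C[3]: E(K, 0x8) = 0x5; 0x3 ⊕ 0x5 = 0x6.
C[4]: E(K, 0x6) = 0x3; 0xD ⊕ 0x3 = 0xE.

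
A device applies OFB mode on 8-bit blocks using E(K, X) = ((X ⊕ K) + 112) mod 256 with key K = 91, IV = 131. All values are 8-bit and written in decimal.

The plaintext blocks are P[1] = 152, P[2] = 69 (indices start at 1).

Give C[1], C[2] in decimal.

C[1] = 208, C[2] = 198

OFB encryption: S_i = E(K, S_{i−1}) with S_{0} = IV; C_i = P_i ⊕ S_i.
C[1]: S = E(K, 131) = 72; 152 ⊕ 72 = 208.
C[2]: S = E(K, 72) = 131; 69 ⊕ 131 = 198.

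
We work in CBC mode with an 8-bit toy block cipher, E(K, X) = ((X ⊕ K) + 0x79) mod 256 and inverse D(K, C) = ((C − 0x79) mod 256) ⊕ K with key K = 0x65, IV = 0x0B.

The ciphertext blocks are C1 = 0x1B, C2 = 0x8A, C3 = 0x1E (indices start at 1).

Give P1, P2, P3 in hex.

P1 = 0xCC, P2 = 0x6F, P3 = 0x4A

CBC decryption: P_i = D(K, C_i) ⊕ C_{i−1}, with C_{0} = IV.
P1: D(K, 0x1B) = 0xC7; 0xC7 ⊕ 0x0B = 0xCC.
P2: D(K, 0x8A) = 0x74; 0x74 ⊕ 0x1B = 0x6F.
P3: D(K, 0x1E) = 0xC0; 0xC0 ⊕ 0x8A = 0x4A.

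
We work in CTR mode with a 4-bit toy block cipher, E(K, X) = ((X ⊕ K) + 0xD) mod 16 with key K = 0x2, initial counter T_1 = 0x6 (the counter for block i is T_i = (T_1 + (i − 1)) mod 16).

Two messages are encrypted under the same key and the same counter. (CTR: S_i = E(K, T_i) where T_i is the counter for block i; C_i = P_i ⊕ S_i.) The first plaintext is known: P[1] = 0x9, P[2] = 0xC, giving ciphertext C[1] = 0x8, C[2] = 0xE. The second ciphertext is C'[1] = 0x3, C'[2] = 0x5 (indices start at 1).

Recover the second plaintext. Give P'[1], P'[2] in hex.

P'[1] = 0x2, P'[2] = 0x7

In CTR with a reused counter, both messages share the same keystream S_i, so C_i ⊕ C'_i = P_i ⊕ P'_i and thus P'_i = P_i ⊕ C_i ⊕ C'_i.
P'[1]: 0x9 ⊕ 0x8 ⊕ 0x3 = 0x2.
P'[2]: 0xC ⊕ 0xE ⊕ 0x5 = 0x7.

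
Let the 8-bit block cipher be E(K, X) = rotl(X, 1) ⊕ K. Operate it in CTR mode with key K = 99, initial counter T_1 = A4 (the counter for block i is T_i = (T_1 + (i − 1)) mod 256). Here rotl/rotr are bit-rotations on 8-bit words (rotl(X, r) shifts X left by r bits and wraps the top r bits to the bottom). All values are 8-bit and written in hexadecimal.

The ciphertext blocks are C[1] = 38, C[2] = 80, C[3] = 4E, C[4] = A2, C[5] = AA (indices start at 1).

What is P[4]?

P[4] = 74

CTR decryption: S_i = E(K, T_i) where T_i is the counter for block i; P_i = C_i ⊕ S_i.
P[4]: T = A7, S = E(K, T) = D6; A2 ⊕ D6 = 74.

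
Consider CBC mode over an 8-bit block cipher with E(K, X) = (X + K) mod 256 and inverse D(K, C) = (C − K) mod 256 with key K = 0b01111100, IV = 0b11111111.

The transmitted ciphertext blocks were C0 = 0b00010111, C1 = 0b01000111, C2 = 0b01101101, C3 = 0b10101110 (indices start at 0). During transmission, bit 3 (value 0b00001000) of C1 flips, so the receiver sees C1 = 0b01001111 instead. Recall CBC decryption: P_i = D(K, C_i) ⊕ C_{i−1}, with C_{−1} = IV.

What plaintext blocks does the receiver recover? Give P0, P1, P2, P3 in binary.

P0 = 0b01100100, P1 = 0b11000100, P2 = 0b10111110, P3 = 0b01011111

Only C1 changed, to 0b01001111. In CBC, a change in C_i garbles P_i and flips the same bit in P_{i+1}. Decrypting the received ciphertext:
P0: D(K, 0b00010111) = 0b10011011; 0b10011011 ⊕ 0b11111111 = 0b01100100.
P1: D(K, 0b01001111) = 0b11010011; 0b11010011 ⊕ 0b00010111 = 0b11000100.
P2: D(K, 0b01101101) = 0b11110001; 0b11110001 ⊕ 0b01001111 = 0b10111110.
P3: D(K, 0b10101110) = 0b00110010; 0b00110010 ⊕ 0b01101101 = 0b01011111.
Blocks that differ from the original plaintext: P1, P2.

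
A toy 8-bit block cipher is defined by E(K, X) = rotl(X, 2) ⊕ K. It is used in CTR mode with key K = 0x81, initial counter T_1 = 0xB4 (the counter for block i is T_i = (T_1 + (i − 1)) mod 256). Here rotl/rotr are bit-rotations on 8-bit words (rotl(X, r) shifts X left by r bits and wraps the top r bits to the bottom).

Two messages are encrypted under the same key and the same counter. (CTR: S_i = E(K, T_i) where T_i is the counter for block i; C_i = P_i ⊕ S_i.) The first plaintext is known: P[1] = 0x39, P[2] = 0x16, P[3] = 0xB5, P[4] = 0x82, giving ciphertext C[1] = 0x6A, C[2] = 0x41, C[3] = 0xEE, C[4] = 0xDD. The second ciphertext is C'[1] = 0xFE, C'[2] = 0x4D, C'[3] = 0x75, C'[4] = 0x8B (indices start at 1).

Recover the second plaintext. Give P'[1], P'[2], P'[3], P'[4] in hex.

In CTR with a reused counter, both messages share the same keystream S_i, so C_i ⊕ C'_i = P_i ⊕ P'_i and thus P'_i = P_i ⊕ C_i ⊕ C'_i.
P'[1]: 0x39 ⊕ 0x6A ⊕ 0xFE = 0xAD.
P'[2]: 0x16 ⊕ 0x41 ⊕ 0x4D = 0x1A.
P'[3]: 0xB5 ⊕ 0xEE ⊕ 0x75 = 0x2E.
P'[4]: 0x82 ⊕ 0xDD ⊕ 0x8B = 0xD4.

P'[1] = 0xAD, P'[2] = 0x1A, P'[3] = 0x2E, P'[4] = 0xD4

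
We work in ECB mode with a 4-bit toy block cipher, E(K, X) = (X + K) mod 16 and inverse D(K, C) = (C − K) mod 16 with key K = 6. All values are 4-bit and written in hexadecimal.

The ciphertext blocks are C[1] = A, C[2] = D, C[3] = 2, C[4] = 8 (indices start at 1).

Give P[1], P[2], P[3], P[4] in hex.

ECB decryption: P_i = D(K, C_i).
P[1]: D(K, A) = 4.
P[2]: D(K, D) = 7.
P[3]: D(K, 2) = C.
P[4]: D(K, 8) = 2.

P[1] = 4, P[2] = 7, P[3] = C, P[4] = 2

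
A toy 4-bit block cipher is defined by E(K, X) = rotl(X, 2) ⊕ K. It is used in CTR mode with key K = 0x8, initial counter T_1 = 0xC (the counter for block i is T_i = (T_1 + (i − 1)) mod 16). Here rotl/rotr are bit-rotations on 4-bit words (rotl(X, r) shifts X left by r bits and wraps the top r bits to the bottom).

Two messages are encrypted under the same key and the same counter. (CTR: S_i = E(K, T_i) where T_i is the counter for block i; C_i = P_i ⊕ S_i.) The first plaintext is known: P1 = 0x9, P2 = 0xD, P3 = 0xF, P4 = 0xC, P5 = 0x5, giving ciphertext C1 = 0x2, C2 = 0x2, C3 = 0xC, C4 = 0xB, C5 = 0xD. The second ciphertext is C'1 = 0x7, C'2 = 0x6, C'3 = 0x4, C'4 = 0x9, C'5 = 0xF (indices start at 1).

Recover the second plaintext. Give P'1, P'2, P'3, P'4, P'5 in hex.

In CTR with a reused counter, both messages share the same keystream S_i, so C_i ⊕ C'_i = P_i ⊕ P'_i and thus P'_i = P_i ⊕ C_i ⊕ C'_i.
P'1: 0x9 ⊕ 0x2 ⊕ 0x7 = 0xC.
P'2: 0xD ⊕ 0x2 ⊕ 0x6 = 0x9.
P'3: 0xF ⊕ 0xC ⊕ 0x4 = 0x7.
P'4: 0xC ⊕ 0xB ⊕ 0x9 = 0xE.
P'5: 0x5 ⊕ 0xD ⊕ 0xF = 0x7.

P'1 = 0xC, P'2 = 0x9, P'3 = 0x7, P'4 = 0xE, P'5 = 0x7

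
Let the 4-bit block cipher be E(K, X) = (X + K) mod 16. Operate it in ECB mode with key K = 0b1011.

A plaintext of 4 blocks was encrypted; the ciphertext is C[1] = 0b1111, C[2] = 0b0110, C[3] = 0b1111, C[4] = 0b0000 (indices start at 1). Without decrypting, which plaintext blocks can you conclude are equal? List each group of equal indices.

P[1] = P[3]

ECB encrypts each block independently with the same key, so equal ciphertext blocks imply equal plaintext blocks.
C[1] = C[3] = 0b1111, so P[1] = P[3].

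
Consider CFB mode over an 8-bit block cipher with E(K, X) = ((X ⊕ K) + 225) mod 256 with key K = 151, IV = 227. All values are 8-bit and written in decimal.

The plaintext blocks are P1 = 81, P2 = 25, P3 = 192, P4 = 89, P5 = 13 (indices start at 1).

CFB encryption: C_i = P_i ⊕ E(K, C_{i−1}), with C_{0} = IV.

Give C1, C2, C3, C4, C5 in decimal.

C1 = 4, C2 = 109, C3 = 27, C4 = 52, C5 = 137

C1: E(K, 227) = 85; 81 ⊕ 85 = 4.
C2: E(K, 4) = 116; 25 ⊕ 116 = 109.
C3: E(K, 109) = 219; 192 ⊕ 219 = 27.
C4: E(K, 27) = 109; 89 ⊕ 109 = 52.
C5: E(K, 52) = 132; 13 ⊕ 132 = 137.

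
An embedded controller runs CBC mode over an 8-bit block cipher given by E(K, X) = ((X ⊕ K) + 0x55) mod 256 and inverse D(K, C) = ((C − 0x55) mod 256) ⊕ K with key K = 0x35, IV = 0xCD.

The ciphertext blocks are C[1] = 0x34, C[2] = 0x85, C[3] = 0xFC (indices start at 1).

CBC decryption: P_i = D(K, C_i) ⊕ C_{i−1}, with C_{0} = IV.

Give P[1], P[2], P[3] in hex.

P[1]: D(K, 0x34) = 0xEA; 0xEA ⊕ 0xCD = 0x27.
P[2]: D(K, 0x85) = 0x05; 0x05 ⊕ 0x34 = 0x31.
P[3]: D(K, 0xFC) = 0x92; 0x92 ⊕ 0x85 = 0x17.

P[1] = 0x27, P[2] = 0x31, P[3] = 0x17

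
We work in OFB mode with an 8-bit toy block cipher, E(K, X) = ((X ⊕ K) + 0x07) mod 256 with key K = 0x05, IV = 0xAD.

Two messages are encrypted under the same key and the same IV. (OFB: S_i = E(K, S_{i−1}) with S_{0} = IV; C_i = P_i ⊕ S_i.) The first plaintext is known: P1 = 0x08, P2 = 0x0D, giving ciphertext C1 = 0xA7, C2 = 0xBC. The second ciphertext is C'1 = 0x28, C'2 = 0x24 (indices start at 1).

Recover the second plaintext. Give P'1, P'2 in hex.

P'1 = 0x87, P'2 = 0x95

In OFB with a reused IV, both messages share the same keystream S_i, so C_i ⊕ C'_i = P_i ⊕ P'_i and thus P'_i = P_i ⊕ C_i ⊕ C'_i.
P'1: 0x08 ⊕ 0xA7 ⊕ 0x28 = 0x87.
P'2: 0x0D ⊕ 0xBC ⊕ 0x24 = 0x95.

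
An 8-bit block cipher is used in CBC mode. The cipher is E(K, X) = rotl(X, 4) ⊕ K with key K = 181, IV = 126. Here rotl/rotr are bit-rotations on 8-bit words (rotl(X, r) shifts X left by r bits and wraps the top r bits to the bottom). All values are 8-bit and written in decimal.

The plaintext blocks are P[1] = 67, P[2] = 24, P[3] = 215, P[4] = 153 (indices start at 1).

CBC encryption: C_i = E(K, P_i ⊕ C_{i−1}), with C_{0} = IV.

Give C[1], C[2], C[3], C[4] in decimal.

C[1] = 102, C[2] = 82, C[3] = 237, C[4] = 242

C[1]: P[1] ⊕ 126 = 61; E(K, 61) = 102.
C[2]: P[2] ⊕ 102 = 126; E(K, 126) = 82.
C[3]: P[3] ⊕ 82 = 133; E(K, 133) = 237.
C[4]: P[4] ⊕ 237 = 116; E(K, 116) = 242.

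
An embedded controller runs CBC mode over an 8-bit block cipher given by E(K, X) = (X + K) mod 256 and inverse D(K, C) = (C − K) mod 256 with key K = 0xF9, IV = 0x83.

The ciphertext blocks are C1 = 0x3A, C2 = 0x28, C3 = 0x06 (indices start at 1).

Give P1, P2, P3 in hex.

CBC decryption: P_i = D(K, C_i) ⊕ C_{i−1}, with C_{0} = IV.
P1: D(K, 0x3A) = 0x41; 0x41 ⊕ 0x83 = 0xC2.
P2: D(K, 0x28) = 0x2F; 0x2F ⊕ 0x3A = 0x15.
P3: D(K, 0x06) = 0x0D; 0x0D ⊕ 0x28 = 0x25.

P1 = 0xC2, P2 = 0x15, P3 = 0x25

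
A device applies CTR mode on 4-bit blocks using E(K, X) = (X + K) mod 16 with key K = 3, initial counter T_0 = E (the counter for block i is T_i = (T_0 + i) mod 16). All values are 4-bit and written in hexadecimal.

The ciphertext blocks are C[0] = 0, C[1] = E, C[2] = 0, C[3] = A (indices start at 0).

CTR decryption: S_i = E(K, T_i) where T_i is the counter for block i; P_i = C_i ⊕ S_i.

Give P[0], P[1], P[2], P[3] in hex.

P[0]: T = E, S = E(K, T) = 1; 0 ⊕ 1 = 1.
P[1]: T = F, S = E(K, T) = 2; E ⊕ 2 = C.
P[2]: T = 0, S = E(K, T) = 3; 0 ⊕ 3 = 3.
P[3]: T = 1, S = E(K, T) = 4; A ⊕ 4 = E.

P[0] = 1, P[1] = C, P[2] = 3, P[3] = E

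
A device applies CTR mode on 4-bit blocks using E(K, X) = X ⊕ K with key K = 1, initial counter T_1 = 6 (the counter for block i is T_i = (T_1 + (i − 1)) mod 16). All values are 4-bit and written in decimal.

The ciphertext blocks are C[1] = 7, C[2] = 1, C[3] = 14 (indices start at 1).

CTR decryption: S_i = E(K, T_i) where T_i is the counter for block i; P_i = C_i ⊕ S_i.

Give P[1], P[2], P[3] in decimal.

P[1] = 0, P[2] = 7, P[3] = 7

P[1]: T = 6, S = E(K, T) = 7; 7 ⊕ 7 = 0.
P[2]: T = 7, S = E(K, T) = 6; 1 ⊕ 6 = 7.
P[3]: T = 8, S = E(K, T) = 9; 14 ⊕ 9 = 7.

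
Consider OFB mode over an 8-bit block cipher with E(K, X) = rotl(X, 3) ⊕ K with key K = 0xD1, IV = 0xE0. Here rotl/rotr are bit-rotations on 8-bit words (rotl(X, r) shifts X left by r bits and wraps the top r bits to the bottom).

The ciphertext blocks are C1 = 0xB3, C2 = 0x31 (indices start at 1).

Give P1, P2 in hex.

P1 = 0x65, P2 = 0x56

OFB decryption: S_i = E(K, S_{i−1}) with S_{0} = IV; P_i = C_i ⊕ S_i.
P1: S = E(K, 0xE0) = 0xD6; 0xB3 ⊕ 0xD6 = 0x65.
P2: S = E(K, 0xD6) = 0x67; 0x31 ⊕ 0x67 = 0x56.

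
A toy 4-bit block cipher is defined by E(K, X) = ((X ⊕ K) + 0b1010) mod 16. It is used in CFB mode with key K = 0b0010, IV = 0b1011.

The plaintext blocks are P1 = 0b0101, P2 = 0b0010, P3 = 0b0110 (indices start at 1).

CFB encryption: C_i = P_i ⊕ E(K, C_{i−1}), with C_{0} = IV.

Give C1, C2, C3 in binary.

C1 = 0b0110, C2 = 0b1100, C3 = 0b1110

C1: E(K, 0b1011) = 0b0011; 0b0101 ⊕ 0b0011 = 0b0110.
C2: E(K, 0b0110) = 0b1110; 0b0010 ⊕ 0b1110 = 0b1100.
C3: E(K, 0b1100) = 0b1000; 0b0110 ⊕ 0b1000 = 0b1110.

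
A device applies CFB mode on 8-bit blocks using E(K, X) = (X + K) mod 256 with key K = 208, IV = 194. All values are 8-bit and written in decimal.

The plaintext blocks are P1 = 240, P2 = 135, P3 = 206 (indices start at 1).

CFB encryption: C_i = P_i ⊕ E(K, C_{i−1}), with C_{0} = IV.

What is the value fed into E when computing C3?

C1: E(K, 194) = 146; 240 ⊕ 146 = 98.
C2: E(K, 98) = 50; 135 ⊕ 50 = 181.
C3: E(K, 181) = 133; 206 ⊕ 133 = 75.
So the input to E for block 3 is 181.

181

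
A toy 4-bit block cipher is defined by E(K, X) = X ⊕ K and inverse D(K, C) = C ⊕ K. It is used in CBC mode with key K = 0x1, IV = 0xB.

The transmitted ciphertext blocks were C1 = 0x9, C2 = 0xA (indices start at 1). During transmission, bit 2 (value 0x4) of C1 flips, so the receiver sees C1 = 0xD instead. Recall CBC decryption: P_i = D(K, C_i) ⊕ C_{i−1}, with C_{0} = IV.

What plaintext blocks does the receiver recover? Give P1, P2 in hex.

Only C1 changed, to 0xD. In CBC, a change in C_i garbles P_i and flips the same bit in P_{i+1}. Decrypting the received ciphertext:
P1: D(K, 0xD) = 0xC; 0xC ⊕ 0xB = 0x7.
P2: D(K, 0xA) = 0xB; 0xB ⊕ 0xD = 0x6.
Blocks that differ from the original plaintext: P1, P2.

P1 = 0x7, P2 = 0x6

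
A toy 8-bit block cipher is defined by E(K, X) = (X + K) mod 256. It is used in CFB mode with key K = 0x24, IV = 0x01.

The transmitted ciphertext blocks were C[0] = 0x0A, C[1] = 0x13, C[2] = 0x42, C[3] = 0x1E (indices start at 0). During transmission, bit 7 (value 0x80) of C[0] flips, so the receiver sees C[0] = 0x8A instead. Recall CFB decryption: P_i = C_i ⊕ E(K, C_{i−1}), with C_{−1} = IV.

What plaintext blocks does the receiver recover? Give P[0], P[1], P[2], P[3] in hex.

P[0] = 0xAF, P[1] = 0xBD, P[2] = 0x75, P[3] = 0x78

Only C[0] changed, to 0x8A. In CFB, a change in C_i flips the same bit in P_i and garbles P_{i+1}. Decrypting the received ciphertext:
P[0]: E(K, 0x01) = 0x25; 0x8A ⊕ 0x25 = 0xAF.
P[1]: E(K, 0x8A) = 0xAE; 0x13 ⊕ 0xAE = 0xBD.
P[2]: E(K, 0x13) = 0x37; 0x42 ⊕ 0x37 = 0x75.
P[3]: E(K, 0x42) = 0x66; 0x1E ⊕ 0x66 = 0x78.
Blocks that differ from the original plaintext: P[0], P[1].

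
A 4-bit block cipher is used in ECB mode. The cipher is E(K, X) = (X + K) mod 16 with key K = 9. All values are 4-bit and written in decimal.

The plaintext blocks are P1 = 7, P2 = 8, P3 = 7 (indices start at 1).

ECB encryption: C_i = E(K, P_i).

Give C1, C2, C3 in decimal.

C1: E(K, 7) = 0.
C2: E(K, 8) = 1.
C3: E(K, 7) = 0.

C1 = 0, C2 = 1, C3 = 0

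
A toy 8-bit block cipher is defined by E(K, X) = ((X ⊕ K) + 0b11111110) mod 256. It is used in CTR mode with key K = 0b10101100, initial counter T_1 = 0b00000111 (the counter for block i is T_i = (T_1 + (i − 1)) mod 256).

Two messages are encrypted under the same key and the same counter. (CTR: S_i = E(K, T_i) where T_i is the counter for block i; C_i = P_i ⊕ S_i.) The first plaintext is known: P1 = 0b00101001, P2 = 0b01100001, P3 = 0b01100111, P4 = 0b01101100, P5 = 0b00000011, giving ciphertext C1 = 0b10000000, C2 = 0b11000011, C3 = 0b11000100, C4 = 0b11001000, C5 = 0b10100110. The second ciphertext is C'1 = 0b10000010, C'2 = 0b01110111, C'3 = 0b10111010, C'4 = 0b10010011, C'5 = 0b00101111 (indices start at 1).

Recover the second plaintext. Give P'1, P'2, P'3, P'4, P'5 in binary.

In CTR with a reused counter, both messages share the same keystream S_i, so C_i ⊕ C'_i = P_i ⊕ P'_i and thus P'_i = P_i ⊕ C_i ⊕ C'_i.
P'1: 0b00101001 ⊕ 0b10000000 ⊕ 0b10000010 = 0b00101011.
P'2: 0b01100001 ⊕ 0b11000011 ⊕ 0b01110111 = 0b11010101.
P'3: 0b01100111 ⊕ 0b11000100 ⊕ 0b10111010 = 0b00011001.
P'4: 0b01101100 ⊕ 0b11001000 ⊕ 0b10010011 = 0b00110111.
P'5: 0b00000011 ⊕ 0b10100110 ⊕ 0b00101111 = 0b10001010.

P'1 = 0b00101011, P'2 = 0b11010101, P'3 = 0b00011001, P'4 = 0b00110111, P'5 = 0b10001010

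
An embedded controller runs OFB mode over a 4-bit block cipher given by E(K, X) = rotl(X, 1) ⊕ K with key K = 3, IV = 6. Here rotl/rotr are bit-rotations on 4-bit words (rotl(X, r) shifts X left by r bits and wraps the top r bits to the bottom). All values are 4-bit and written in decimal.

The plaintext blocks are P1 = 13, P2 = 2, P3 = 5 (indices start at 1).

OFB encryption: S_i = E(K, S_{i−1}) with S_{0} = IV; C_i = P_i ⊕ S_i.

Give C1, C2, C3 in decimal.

C1 = 2, C2 = 14, C3 = 15

C1: S = E(K, 6) = 15; 13 ⊕ 15 = 2.
C2: S = E(K, 15) = 12; 2 ⊕ 12 = 14.
C3: S = E(K, 12) = 10; 5 ⊕ 10 = 15.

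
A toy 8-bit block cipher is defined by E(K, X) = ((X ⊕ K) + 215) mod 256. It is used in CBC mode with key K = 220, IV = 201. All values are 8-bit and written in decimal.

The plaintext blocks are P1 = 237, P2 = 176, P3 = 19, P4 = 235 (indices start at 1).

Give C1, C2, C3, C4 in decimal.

C1 = 207, C2 = 122, C3 = 140, C4 = 146

CBC encryption: C_i = E(K, P_i ⊕ C_{i−1}), with C_{0} = IV.
C1: P1 ⊕ 201 = 36; E(K, 36) = 207.
C2: P2 ⊕ 207 = 127; E(K, 127) = 122.
C3: P3 ⊕ 122 = 105; E(K, 105) = 140.
C4: P4 ⊕ 140 = 103; E(K, 103) = 146.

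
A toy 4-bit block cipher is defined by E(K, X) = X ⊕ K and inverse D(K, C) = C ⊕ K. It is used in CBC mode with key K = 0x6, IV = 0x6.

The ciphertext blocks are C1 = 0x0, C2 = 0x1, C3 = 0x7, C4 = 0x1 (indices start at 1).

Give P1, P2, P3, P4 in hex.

P1 = 0x0, P2 = 0x7, P3 = 0x0, P4 = 0x0

CBC decryption: P_i = D(K, C_i) ⊕ C_{i−1}, with C_{0} = IV.
P1: D(K, 0x0) = 0x6; 0x6 ⊕ 0x6 = 0x0.
P2: D(K, 0x1) = 0x7; 0x7 ⊕ 0x0 = 0x7.
P3: D(K, 0x7) = 0x1; 0x1 ⊕ 0x1 = 0x0.
P4: D(K, 0x1) = 0x7; 0x7 ⊕ 0x7 = 0x0.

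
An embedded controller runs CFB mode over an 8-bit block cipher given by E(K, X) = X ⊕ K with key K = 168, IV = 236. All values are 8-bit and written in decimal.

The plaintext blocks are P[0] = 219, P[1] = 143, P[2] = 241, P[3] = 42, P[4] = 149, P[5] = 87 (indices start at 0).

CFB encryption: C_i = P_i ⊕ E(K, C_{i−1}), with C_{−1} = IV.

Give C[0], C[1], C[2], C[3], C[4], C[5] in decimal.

C[0] = 159, C[1] = 184, C[2] = 225, C[3] = 99, C[4] = 94, C[5] = 161

C[0]: E(K, 236) = 68; 219 ⊕ 68 = 159.
C[1]: E(K, 159) = 55; 143 ⊕ 55 = 184.
C[2]: E(K, 184) = 16; 241 ⊕ 16 = 225.
C[3]: E(K, 225) = 73; 42 ⊕ 73 = 99.
C[4]: E(K, 99) = 203; 149 ⊕ 203 = 94.
C[5]: E(K, 94) = 246; 87 ⊕ 246 = 161.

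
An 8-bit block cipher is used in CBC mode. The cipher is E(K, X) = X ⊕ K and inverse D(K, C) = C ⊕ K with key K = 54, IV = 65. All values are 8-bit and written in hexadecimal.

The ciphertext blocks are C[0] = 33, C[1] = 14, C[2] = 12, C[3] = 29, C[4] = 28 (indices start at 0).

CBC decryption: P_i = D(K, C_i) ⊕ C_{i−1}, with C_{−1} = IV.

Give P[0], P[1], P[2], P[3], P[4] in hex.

P[0]: D(K, 33) = 67; 67 ⊕ 65 = 02.
P[1]: D(K, 14) = 40; 40 ⊕ 33 = 73.
P[2]: D(K, 12) = 46; 46 ⊕ 14 = 52.
P[3]: D(K, 29) = 7D; 7D ⊕ 12 = 6F.
P[4]: D(K, 28) = 7C; 7C ⊕ 29 = 55.

P[0] = 02, P[1] = 73, P[2] = 52, P[3] = 6F, P[4] = 55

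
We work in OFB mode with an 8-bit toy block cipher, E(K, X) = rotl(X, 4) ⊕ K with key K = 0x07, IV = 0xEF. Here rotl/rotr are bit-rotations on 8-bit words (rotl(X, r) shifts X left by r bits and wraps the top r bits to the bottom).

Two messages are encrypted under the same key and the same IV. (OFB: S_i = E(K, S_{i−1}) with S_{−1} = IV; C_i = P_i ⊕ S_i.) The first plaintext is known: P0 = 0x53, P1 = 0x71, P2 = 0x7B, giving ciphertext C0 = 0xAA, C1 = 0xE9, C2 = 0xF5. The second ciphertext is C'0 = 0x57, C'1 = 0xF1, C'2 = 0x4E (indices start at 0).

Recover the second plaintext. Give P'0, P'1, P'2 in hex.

In OFB with a reused IV, both messages share the same keystream S_i, so C_i ⊕ C'_i = P_i ⊕ P'_i and thus P'_i = P_i ⊕ C_i ⊕ C'_i.
P'0: 0x53 ⊕ 0xAA ⊕ 0x57 = 0xAE.
P'1: 0x71 ⊕ 0xE9 ⊕ 0xF1 = 0x69.
P'2: 0x7B ⊕ 0xF5 ⊕ 0x4E = 0xC0.

P'0 = 0xAE, P'1 = 0x69, P'2 = 0xC0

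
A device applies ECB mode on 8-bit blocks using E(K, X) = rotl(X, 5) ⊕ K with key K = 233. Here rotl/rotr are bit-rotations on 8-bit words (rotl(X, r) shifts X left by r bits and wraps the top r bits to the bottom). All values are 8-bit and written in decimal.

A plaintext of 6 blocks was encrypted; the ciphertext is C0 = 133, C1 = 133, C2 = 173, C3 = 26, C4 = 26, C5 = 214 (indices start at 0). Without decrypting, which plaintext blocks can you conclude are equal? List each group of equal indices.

P0 = P1; P3 = P4

ECB encrypts each block independently with the same key, so equal ciphertext blocks imply equal plaintext blocks.
C0 = C1 = 133, so P0 = P1.
C3 = C4 = 26, so P3 = P4.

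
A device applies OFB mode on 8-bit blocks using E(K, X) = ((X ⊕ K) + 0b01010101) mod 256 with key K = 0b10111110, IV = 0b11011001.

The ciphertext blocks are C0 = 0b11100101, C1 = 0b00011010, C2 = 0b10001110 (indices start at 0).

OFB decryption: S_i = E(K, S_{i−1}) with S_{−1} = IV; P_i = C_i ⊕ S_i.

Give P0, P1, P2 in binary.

P0: S = E(K, 0b11011001) = 0b10111100; 0b11100101 ⊕ 0b10111100 = 0b01011001.
P1: S = E(K, 0b10111100) = 0b01010111; 0b00011010 ⊕ 0b01010111 = 0b01001101.
P2: S = E(K, 0b01010111) = 0b00111110; 0b10001110 ⊕ 0b00111110 = 0b10110000.

P0 = 0b01011001, P1 = 0b01001101, P2 = 0b10110000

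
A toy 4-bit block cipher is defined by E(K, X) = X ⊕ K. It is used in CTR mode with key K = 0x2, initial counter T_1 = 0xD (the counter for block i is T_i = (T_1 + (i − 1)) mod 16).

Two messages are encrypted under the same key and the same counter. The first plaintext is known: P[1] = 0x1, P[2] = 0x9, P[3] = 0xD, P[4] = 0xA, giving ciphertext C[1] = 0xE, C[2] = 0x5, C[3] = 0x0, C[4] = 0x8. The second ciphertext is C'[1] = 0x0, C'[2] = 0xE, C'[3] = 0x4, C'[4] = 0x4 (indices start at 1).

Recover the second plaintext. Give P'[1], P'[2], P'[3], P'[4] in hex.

P'[1] = 0xF, P'[2] = 0x2, P'[3] = 0x9, P'[4] = 0x6

In CTR with a reused counter, both messages share the same keystream S_i, so C_i ⊕ C'_i = P_i ⊕ P'_i and thus P'_i = P_i ⊕ C_i ⊕ C'_i.
P'[1]: 0x1 ⊕ 0xE ⊕ 0x0 = 0xF.
P'[2]: 0x9 ⊕ 0x5 ⊕ 0xE = 0x2.
P'[3]: 0xD ⊕ 0x0 ⊕ 0x4 = 0x9.
P'[4]: 0xA ⊕ 0x8 ⊕ 0x4 = 0x6.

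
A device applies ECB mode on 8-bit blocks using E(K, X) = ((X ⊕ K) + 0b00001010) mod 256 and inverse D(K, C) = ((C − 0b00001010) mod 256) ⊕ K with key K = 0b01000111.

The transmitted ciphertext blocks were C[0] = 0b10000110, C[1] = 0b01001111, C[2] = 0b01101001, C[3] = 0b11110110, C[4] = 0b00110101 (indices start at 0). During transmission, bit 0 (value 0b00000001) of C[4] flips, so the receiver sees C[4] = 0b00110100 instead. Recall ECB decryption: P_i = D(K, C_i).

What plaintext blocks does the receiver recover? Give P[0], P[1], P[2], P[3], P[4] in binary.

Only C[4] changed, to 0b00110100. In ECB, a change in C_i affects only P_i. Decrypting the received ciphertext:
P[0]: D(K, 0b10000110) = 0b00111011.
P[1]: D(K, 0b01001111) = 0b00000010.
P[2]: D(K, 0b01101001) = 0b00011000.
P[3]: D(K, 0b11110110) = 0b10101011.
P[4]: D(K, 0b00110100) = 0b01101101.
Blocks that differ from the original plaintext: P[4].

P[0] = 0b00111011, P[1] = 0b00000010, P[2] = 0b00011000, P[3] = 0b10101011, P[4] = 0b01101101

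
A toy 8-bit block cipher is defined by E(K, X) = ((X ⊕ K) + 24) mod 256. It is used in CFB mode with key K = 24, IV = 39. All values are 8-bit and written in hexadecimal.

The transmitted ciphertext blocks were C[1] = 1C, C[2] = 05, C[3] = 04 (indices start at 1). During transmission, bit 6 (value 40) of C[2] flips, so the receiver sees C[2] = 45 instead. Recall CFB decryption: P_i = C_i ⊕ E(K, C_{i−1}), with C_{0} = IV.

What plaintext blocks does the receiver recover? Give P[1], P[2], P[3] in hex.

P[1] = 5D, P[2] = 19, P[3] = 81

Only C[2] changed, to 45. In CFB, a change in C_i flips the same bit in P_i and garbles P_{i+1}. Decrypting the received ciphertext:
P[1]: E(K, 39) = 41; 1C ⊕ 41 = 5D.
P[2]: E(K, 1C) = 5C; 45 ⊕ 5C = 19.
P[3]: E(K, 45) = 85; 04 ⊕ 85 = 81.
Blocks that differ from the original plaintext: P[2], P[3].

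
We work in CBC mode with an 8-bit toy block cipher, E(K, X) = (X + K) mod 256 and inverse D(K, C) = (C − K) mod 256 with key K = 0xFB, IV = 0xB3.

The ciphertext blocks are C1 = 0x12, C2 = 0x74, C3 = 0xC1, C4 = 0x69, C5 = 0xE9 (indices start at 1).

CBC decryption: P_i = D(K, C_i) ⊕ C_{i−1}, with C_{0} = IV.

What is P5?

P5 = 0x87

P5: D(K, 0xE9) = 0xEE; 0xEE ⊕ 0x69 = 0x87.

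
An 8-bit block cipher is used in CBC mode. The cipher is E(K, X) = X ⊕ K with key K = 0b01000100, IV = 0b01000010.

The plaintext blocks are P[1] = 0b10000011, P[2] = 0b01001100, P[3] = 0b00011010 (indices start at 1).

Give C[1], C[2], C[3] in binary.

CBC encryption: C_i = E(K, P_i ⊕ C_{i−1}), with C_{0} = IV.
C[1]: P[1] ⊕ 0b01000010 = 0b11000001; E(K, 0b11000001) = 0b10000101.
C[2]: P[2] ⊕ 0b10000101 = 0b11001001; E(K, 0b11001001) = 0b10001101.
C[3]: P[3] ⊕ 0b10001101 = 0b10010111; E(K, 0b10010111) = 0b11010011.

C[1] = 0b10000101, C[2] = 0b10001101, C[3] = 0b11010011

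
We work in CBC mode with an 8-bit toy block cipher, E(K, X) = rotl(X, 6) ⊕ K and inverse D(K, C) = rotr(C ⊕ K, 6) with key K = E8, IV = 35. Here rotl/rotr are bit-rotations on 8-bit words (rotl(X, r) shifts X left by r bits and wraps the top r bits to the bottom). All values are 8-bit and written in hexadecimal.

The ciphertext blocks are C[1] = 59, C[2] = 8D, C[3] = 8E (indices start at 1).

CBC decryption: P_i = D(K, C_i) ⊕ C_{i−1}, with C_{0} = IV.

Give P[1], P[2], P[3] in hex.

P[1] = F3, P[2] = CC, P[3] = 14

P[1]: D(K, 59) = C6; C6 ⊕ 35 = F3.
P[2]: D(K, 8D) = 95; 95 ⊕ 59 = CC.
P[3]: D(K, 8E) = 99; 99 ⊕ 8D = 14.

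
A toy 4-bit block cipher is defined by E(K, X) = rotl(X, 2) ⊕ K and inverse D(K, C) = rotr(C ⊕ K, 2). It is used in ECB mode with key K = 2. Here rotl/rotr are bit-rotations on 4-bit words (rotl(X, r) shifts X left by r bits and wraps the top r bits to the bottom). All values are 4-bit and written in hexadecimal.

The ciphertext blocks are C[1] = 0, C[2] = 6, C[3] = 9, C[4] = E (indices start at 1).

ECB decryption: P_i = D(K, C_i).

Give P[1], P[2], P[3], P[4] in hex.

P[1]: D(K, 0) = 8.
P[2]: D(K, 6) = 1.
P[3]: D(K, 9) = E.
P[4]: D(K, E) = 3.

P[1] = 8, P[2] = 1, P[3] = E, P[4] = 3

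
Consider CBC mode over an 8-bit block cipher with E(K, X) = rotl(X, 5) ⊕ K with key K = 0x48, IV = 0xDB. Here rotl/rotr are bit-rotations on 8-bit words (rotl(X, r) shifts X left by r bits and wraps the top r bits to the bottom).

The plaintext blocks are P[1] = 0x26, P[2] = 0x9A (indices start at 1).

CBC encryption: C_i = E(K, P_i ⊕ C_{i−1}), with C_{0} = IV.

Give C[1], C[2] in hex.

C[1] = 0xF7, C[2] = 0xE5

C[1]: P[1] ⊕ 0xDB = 0xFD; E(K, 0xFD) = 0xF7.
C[2]: P[2] ⊕ 0xF7 = 0x6D; E(K, 0x6D) = 0xE5.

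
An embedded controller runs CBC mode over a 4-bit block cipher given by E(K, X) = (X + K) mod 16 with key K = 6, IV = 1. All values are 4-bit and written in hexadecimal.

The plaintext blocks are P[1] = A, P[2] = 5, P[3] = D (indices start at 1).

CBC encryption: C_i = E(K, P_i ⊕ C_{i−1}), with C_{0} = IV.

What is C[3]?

C[1]: P[1] ⊕ 1 = B; E(K, B) = 1.
C[2]: P[2] ⊕ 1 = 4; E(K, 4) = A.
C[3]: P[3] ⊕ A = 7; E(K, 7) = D.

C[3] = D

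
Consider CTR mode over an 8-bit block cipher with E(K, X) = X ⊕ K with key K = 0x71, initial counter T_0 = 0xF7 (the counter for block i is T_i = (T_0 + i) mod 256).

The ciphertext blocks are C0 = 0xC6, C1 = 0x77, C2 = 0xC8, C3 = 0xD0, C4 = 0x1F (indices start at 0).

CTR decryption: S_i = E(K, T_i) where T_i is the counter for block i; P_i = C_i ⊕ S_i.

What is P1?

P1 = 0xFE

P1: T = 0xF8, S = E(K, T) = 0x89; 0x77 ⊕ 0x89 = 0xFE.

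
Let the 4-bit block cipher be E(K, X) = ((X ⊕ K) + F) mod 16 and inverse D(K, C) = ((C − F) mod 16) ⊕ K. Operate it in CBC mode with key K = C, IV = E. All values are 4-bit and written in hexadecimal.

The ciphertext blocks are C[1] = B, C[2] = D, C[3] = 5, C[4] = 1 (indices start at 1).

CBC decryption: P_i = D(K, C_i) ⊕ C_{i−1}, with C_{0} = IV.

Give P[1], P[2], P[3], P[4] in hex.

P[1]: D(K, B) = 0; 0 ⊕ E = E.
P[2]: D(K, D) = 2; 2 ⊕ B = 9.
P[3]: D(K, 5) = A; A ⊕ D = 7.
P[4]: D(K, 1) = E; E ⊕ 5 = B.

P[1] = E, P[2] = 9, P[3] = 7, P[4] = B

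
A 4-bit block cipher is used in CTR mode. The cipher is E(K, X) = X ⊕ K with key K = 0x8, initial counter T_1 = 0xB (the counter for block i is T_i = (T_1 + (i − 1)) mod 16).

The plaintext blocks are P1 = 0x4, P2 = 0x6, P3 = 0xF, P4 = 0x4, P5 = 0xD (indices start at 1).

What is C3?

CTR encryption: S_i = E(K, T_i) where T_i is the counter for block i; C_i = P_i ⊕ S_i.
C1: T = 0xB, S = E(K, T) = 0x3; 0x4 ⊕ 0x3 = 0x7.
C2: T = 0xC, S = E(K, T) = 0x4; 0x6 ⊕ 0x4 = 0x2.
C3: T = 0xD, S = E(K, T) = 0x5; 0xF ⊕ 0x5 = 0xA.

C3 = 0xA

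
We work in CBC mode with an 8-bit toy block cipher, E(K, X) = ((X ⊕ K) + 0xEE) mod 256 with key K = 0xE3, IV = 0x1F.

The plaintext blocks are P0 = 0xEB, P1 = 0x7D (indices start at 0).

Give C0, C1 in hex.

CBC encryption: C_i = E(K, P_i ⊕ C_{i−1}), with C_{−1} = IV.
C0: P0 ⊕ 0x1F = 0xF4; E(K, 0xF4) = 0x05.
C1: P1 ⊕ 0x05 = 0x78; E(K, 0x78) = 0x89.

C0 = 0x05, C1 = 0x89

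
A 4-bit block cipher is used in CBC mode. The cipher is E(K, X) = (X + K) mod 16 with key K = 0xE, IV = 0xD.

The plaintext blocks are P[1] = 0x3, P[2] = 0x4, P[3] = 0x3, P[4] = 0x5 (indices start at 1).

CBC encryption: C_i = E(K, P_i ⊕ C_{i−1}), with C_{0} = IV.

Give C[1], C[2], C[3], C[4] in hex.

C[1]: P[1] ⊕ 0xD = 0xE; E(K, 0xE) = 0xC.
C[2]: P[2] ⊕ 0xC = 0x8; E(K, 0x8) = 0x6.
C[3]: P[3] ⊕ 0x6 = 0x5; E(K, 0x5) = 0x3.
C[4]: P[4] ⊕ 0x3 = 0x6; E(K, 0x6) = 0x4.

C[1] = 0xC, C[2] = 0x6, C[3] = 0x3, C[4] = 0x4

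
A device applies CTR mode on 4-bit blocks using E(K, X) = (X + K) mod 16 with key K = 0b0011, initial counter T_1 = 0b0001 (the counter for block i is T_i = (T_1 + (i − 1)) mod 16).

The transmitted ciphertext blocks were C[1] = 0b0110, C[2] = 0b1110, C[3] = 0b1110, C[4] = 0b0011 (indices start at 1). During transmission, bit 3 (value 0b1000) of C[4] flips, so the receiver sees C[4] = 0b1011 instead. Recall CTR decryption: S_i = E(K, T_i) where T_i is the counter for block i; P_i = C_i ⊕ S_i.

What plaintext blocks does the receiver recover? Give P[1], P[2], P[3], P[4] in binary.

P[1] = 0b0010, P[2] = 0b1011, P[3] = 0b1000, P[4] = 0b1100

Only C[4] changed, to 0b1011. In CTR, a change in C_i flips the same bit in P_i only; the keystream is unaffected. Decrypting the received ciphertext:
P[1]: T = 0b0001, S = E(K, T) = 0b0100; 0b0110 ⊕ 0b0100 = 0b0010.
P[2]: T = 0b0010, S = E(K, T) = 0b0101; 0b1110 ⊕ 0b0101 = 0b1011.
P[3]: T = 0b0011, S = E(K, T) = 0b0110; 0b1110 ⊕ 0b0110 = 0b1000.
P[4]: T = 0b0100, S = E(K, T) = 0b0111; 0b1011 ⊕ 0b0111 = 0b1100.
Blocks that differ from the original plaintext: P[4].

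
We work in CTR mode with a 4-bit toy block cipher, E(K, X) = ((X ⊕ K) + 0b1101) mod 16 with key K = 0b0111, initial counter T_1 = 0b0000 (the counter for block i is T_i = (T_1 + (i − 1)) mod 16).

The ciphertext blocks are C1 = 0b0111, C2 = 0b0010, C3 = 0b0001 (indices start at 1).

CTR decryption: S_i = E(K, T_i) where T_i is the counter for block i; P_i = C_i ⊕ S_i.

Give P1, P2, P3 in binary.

P1: T = 0b0000, S = E(K, T) = 0b0100; 0b0111 ⊕ 0b0100 = 0b0011.
P2: T = 0b0001, S = E(K, T) = 0b0011; 0b0010 ⊕ 0b0011 = 0b0001.
P3: T = 0b0010, S = E(K, T) = 0b0010; 0b0001 ⊕ 0b0010 = 0b0011.

P1 = 0b0011, P2 = 0b0001, P3 = 0b0011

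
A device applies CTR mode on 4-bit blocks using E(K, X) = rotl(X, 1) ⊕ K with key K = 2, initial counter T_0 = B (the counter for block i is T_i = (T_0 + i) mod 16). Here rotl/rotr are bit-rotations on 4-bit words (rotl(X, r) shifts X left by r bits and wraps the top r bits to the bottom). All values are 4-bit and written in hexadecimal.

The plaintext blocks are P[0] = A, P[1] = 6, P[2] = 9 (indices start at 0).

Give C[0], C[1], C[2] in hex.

CTR encryption: S_i = E(K, T_i) where T_i is the counter for block i; C_i = P_i ⊕ S_i.
C[0]: T = B, S = E(K, T) = 5; A ⊕ 5 = F.
C[1]: T = C, S = E(K, T) = B; 6 ⊕ B = D.
C[2]: T = D, S = E(K, T) = 9; 9 ⊕ 9 = 0.

C[0] = F, C[1] = D, C[2] = 0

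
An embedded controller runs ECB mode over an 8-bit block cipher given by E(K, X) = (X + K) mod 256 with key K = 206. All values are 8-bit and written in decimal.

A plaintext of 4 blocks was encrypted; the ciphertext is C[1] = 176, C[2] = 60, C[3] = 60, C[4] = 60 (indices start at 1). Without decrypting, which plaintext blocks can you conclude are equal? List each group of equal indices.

ECB encrypts each block independently with the same key, so equal ciphertext blocks imply equal plaintext blocks.
C[2] = C[3] = C[4] = 60, so P[2] = P[3] = P[4].

P[2] = P[3] = P[4]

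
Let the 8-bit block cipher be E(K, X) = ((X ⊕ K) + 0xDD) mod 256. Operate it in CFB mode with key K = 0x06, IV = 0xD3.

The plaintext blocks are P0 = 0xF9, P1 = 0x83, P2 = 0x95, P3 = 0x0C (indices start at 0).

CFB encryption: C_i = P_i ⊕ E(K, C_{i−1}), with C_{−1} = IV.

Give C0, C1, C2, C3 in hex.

C0 = 0x4B, C1 = 0xA9, C2 = 0x19, C3 = 0xF0

C0: E(K, 0xD3) = 0xB2; 0xF9 ⊕ 0xB2 = 0x4B.
C1: E(K, 0x4B) = 0x2A; 0x83 ⊕ 0x2A = 0xA9.
C2: E(K, 0xA9) = 0x8C; 0x95 ⊕ 0x8C = 0x19.
C3: E(K, 0x19) = 0xFC; 0x0C ⊕ 0xFC = 0xF0.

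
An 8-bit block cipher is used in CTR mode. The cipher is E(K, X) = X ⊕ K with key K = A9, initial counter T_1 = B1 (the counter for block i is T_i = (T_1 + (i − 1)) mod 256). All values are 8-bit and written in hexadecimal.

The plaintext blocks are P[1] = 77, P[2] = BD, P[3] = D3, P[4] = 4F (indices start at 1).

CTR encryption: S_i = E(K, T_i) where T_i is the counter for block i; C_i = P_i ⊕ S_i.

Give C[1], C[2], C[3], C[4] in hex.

C[1]: T = B1, S = E(K, T) = 18; 77 ⊕ 18 = 6F.
C[2]: T = B2, S = E(K, T) = 1B; BD ⊕ 1B = A6.
C[3]: T = B3, S = E(K, T) = 1A; D3 ⊕ 1A = C9.
C[4]: T = B4, S = E(K, T) = 1D; 4F ⊕ 1D = 52.

C[1] = 6F, C[2] = A6, C[3] = C9, C[4] = 52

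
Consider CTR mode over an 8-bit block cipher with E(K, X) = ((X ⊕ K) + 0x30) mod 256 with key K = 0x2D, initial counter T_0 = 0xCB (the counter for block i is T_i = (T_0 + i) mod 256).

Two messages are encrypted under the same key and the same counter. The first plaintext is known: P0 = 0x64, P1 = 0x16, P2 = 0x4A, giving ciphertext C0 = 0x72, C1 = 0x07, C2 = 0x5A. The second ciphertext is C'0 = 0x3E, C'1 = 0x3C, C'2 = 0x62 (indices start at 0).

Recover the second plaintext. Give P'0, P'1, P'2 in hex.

In CTR with a reused counter, both messages share the same keystream S_i, so C_i ⊕ C'_i = P_i ⊕ P'_i and thus P'_i = P_i ⊕ C_i ⊕ C'_i.
P'0: 0x64 ⊕ 0x72 ⊕ 0x3E = 0x28.
P'1: 0x16 ⊕ 0x07 ⊕ 0x3C = 0x2D.
P'2: 0x4A ⊕ 0x5A ⊕ 0x62 = 0x72.

P'0 = 0x28, P'1 = 0x2D, P'2 = 0x72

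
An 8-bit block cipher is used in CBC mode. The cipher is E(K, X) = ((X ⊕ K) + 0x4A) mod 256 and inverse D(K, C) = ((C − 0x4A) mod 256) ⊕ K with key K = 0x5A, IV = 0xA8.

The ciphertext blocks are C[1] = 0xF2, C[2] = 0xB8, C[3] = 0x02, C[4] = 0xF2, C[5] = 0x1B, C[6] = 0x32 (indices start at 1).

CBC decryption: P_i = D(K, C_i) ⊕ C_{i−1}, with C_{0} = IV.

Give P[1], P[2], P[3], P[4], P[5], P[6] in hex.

P[1]: D(K, 0xF2) = 0xF2; 0xF2 ⊕ 0xA8 = 0x5A.
P[2]: D(K, 0xB8) = 0x34; 0x34 ⊕ 0xF2 = 0xC6.
P[3]: D(K, 0x02) = 0xE2; 0xE2 ⊕ 0xB8 = 0x5A.
P[4]: D(K, 0xF2) = 0xF2; 0xF2 ⊕ 0x02 = 0xF0.
P[5]: D(K, 0x1B) = 0x8B; 0x8B ⊕ 0xF2 = 0x79.
P[6]: D(K, 0x32) = 0xB2; 0xB2 ⊕ 0x1B = 0xA9.

P[1] = 0x5A, P[2] = 0xC6, P[3] = 0x5A, P[4] = 0xF0, P[5] = 0x79, P[6] = 0xA9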